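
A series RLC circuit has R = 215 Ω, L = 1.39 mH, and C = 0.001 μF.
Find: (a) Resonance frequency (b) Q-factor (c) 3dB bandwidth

Step 1 — Resonance: ω₀ = 1/√(LC) = 1/√(0.00139·1e-09) = 8.482e+05 rad/s.
Step 2 — f₀ = ω₀/(2π) = 1.35e+05 Hz.
Step 3 — Series Q: Q = ω₀L/R = 8.482e+05·0.00139/215 = 5.484.
Step 4 — Bandwidth: Δω = ω₀/Q = 1.547e+05 rad/s; BW = Δω/(2π) = 2.462e+04 Hz.

(a) f₀ = 1.35e+05 Hz  (b) Q = 5.484  (c) BW = 2.462e+04 Hz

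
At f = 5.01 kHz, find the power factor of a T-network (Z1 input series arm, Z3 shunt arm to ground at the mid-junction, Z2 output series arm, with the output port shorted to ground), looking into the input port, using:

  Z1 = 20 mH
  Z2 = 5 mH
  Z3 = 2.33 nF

Step 1 — Angular frequency: ω = 2π·f = 2π·5010 = 3.148e+04 rad/s.
Step 2 — Component impedances:
  Z1: Z = jωL = j·3.148e+04·0.02 = 0 + j629.6 Ω
  Z2: Z = jωL = j·3.148e+04·0.005 = 0 + j157.4 Ω
  Z3: Z = 1/(jωC) = -j/(ω·C) = 0 - j1.363e+04 Ω
Step 3 — With the output port shorted to ground, the output series arm Z2 runs from the junction to ground; the shunt arm Z3 also runs from the junction to ground. They appear in parallel: Z3 || Z2 = 0 + j159.2 Ω.
Step 4 — Series with input arm Z1: Z_in = Z1 + (Z3 || Z2) = 0 + j788.8 Ω = 788.8∠90.0° Ω.
Step 5 — Power factor: PF = cos(φ) = Re(Z)/|Z| = 0/788.8 = 0.
Step 6 — Type: Im(Z) = 788.8 ⇒ lagging (phase φ = 90.0°).

PF = 0 (lagging, φ = 90.0°)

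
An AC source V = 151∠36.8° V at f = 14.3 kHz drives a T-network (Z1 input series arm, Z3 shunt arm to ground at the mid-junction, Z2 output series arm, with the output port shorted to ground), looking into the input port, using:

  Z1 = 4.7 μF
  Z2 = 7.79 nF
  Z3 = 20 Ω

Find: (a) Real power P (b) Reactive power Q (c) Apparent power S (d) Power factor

Step 1 — Angular frequency: ω = 2π·f = 2π·1.43e+04 = 8.985e+04 rad/s.
Step 2 — Component impedances:
  Z1: Z = 1/(jωC) = -j/(ω·C) = 0 - j2.368 Ω
  Z2: Z = 1/(jωC) = -j/(ω·C) = 0 - j1429 Ω
  Z3: Z = R = 20 Ω
Step 3 — With the output port shorted to ground, the output series arm Z2 runs from the junction to ground; the shunt arm Z3 also runs from the junction to ground. They appear in parallel: Z3 || Z2 = 20 - j0.2799 Ω.
Step 4 — Series with input arm Z1: Z_in = Z1 + (Z3 || Z2) = 20 - j2.648 Ω = 20.17∠-7.5° Ω.
Step 5 — Source phasor: V = 151∠36.8° V = 120.9 + j90.45 V.
Step 6 — Current: I = V / Z = 5.354 + j5.232 A = 7.486∠44.3° A.
Step 7 — Complex power: S = V·I* = 1121 - j148.4 VA.
Step 8 — Real power: P = Re(S) = 1121 W.
Step 9 — Reactive power: Q = Im(S) = -148.4 VAR.
Step 10 — Apparent power: |S| = 1130 VA.
Step 11 — Power factor: PF = P/|S| = 0.9913 (leading).

(a) P = 1121 W  (b) Q = -148.4 VAR  (c) S = 1130 VA  (d) PF = 0.9913 (leading)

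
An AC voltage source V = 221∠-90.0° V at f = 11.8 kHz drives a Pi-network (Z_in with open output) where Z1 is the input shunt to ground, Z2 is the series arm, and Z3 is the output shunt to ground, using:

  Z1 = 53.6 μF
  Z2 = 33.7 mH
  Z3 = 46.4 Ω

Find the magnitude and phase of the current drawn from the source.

Step 1 — Angular frequency: ω = 2π·f = 2π·1.18e+04 = 7.414e+04 rad/s.
Step 2 — Component impedances:
  Z1: Z = 1/(jωC) = -j/(ω·C) = 0 - j0.2516 Ω
  Z2: Z = jωL = j·7.414e+04·0.0337 = 0 + j2499 Ω
  Z3: Z = R = 46.4 Ω
Step 3 — With open output, the series arm Z2 and the output shunt Z3 appear in series to ground: Z2 + Z3 = 46.4 + j2499 Ω.
Step 4 — Parallel with input shunt Z1: Z_in = Z1 || (Z2 + Z3) = 4.706e-07 - j0.2517 Ω = 0.2517∠-90.0° Ω.
Step 5 — Source phasor: V = 221∠-90.0° V = 0 - j221 V.
Step 6 — Ohm's law: I = V / Z_total = (0 - j221) / (4.706e-07 - j0.2517) = 878.2 - j0.001642 A.
Step 7 — Convert to polar: |I| = 878.2 A, ∠I = -0.0°.

I = 878.2∠-0.0° A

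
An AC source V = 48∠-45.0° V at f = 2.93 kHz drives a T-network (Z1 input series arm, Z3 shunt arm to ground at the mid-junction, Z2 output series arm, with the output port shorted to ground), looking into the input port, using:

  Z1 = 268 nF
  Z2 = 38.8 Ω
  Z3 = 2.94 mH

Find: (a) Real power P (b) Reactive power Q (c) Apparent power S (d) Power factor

Step 1 — Angular frequency: ω = 2π·f = 2π·2930 = 1.841e+04 rad/s.
Step 2 — Component impedances:
  Z1: Z = 1/(jωC) = -j/(ω·C) = 0 - j202.7 Ω
  Z2: Z = R = 38.8 Ω
  Z3: Z = jωL = j·1.841e+04·0.00294 = 0 + j54.12 Ω
Step 3 — With the output port shorted to ground, the output series arm Z2 runs from the junction to ground; the shunt arm Z3 also runs from the junction to ground. They appear in parallel: Z3 || Z2 = 25.63 + j18.37 Ω.
Step 4 — Series with input arm Z1: Z_in = Z1 + (Z3 || Z2) = 25.63 - j184.3 Ω = 186.1∠-82.1° Ω.
Step 5 — Source phasor: V = 48∠-45.0° V = 33.94 - j33.94 V.
Step 6 — Current: I = V / Z = 0.2058 + j0.1555 A = 0.2579∠37.1° A.
Step 7 — Complex power: S = V·I* = 1.705 - j12.26 VA.
Step 8 — Real power: P = Re(S) = 1.705 W.
Step 9 — Reactive power: Q = Im(S) = -12.26 VAR.
Step 10 — Apparent power: |S| = 12.38 VA.
Step 11 — Power factor: PF = P/|S| = 0.1377 (leading).

(a) P = 1.705 W  (b) Q = -12.26 VAR  (c) S = 12.38 VA  (d) PF = 0.1377 (leading)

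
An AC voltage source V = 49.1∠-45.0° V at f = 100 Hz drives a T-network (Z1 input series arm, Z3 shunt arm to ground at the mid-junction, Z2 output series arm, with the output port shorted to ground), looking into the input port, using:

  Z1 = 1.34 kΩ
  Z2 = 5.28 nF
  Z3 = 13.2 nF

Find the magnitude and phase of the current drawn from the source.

Step 1 — Angular frequency: ω = 2π·f = 2π·100 = 628.3 rad/s.
Step 2 — Component impedances:
  Z1: Z = R = 1340 Ω
  Z2: Z = 1/(jωC) = -j/(ω·C) = 0 - j3.014e+05 Ω
  Z3: Z = 1/(jωC) = -j/(ω·C) = 0 - j1.206e+05 Ω
Step 3 — With the output port shorted to ground, the output series arm Z2 runs from the junction to ground; the shunt arm Z3 also runs from the junction to ground. They appear in parallel: Z3 || Z2 = 0 - j8.612e+04 Ω.
Step 4 — Series with input arm Z1: Z_in = Z1 + (Z3 || Z2) = 1340 - j8.612e+04 Ω = 8.613e+04∠-89.1° Ω.
Step 5 — Source phasor: V = 49.1∠-45.0° V = 34.72 - j34.72 V.
Step 6 — Ohm's law: I = V / Z_total = (34.72 - j34.72) / (1340 - j8.612e+04) = 0.0004093 + j0.0003968 A.
Step 7 — Convert to polar: |I| = 0.00057 A, ∠I = 44.1°.

I = 0.00057∠44.1° A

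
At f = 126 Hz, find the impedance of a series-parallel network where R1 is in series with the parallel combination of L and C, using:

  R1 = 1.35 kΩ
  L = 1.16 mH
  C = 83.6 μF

Step 1 — Angular frequency: ω = 2π·f = 2π·126 = 791.7 rad/s.
Step 2 — Component impedances:
  R1: Z = R = 1350 Ω
  L: Z = jωL = j·791.7·0.00116 = 0 + j0.9184 Ω
  C: Z = 1/(jωC) = -j/(ω·C) = 0 - j15.11 Ω
Step 3 — Parallel branch: L || C = 1/(1/L + 1/C) = 0 + j0.9778 Ω.
Step 4 — Series with R1: Z_total = R1 + (L || C) = 1350 + j0.9778 Ω = 1350∠0.0° Ω.

Z = 1350 + j0.9778 Ω = 1350∠0.0° Ω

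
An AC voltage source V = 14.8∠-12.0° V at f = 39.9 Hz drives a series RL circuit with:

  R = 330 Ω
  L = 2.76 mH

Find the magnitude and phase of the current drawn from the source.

Step 1 — Angular frequency: ω = 2π·f = 2π·39.9 = 250.7 rad/s.
Step 2 — Component impedances:
  R: Z = R = 330 Ω
  L: Z = jωL = j·250.7·0.00276 = 0 + j0.6919 Ω
Step 3 — Series combination: Z_total = R + L = 330 + j0.6919 Ω = 330∠0.1° Ω.
Step 4 — Source phasor: V = 14.8∠-12.0° V = 14.48 - j3.077 V.
Step 5 — Ohm's law: I = V / Z_total = (14.48 - j3.077) / (330 + j0.6919) = 0.04385 - j0.009416 A.
Step 6 — Convert to polar: |I| = 0.04485 A, ∠I = -12.1°.

I = 0.04485∠-12.1° A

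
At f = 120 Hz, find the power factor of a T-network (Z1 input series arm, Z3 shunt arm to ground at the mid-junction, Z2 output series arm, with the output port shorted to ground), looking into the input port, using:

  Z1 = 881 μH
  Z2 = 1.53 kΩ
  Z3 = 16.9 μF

Step 1 — Angular frequency: ω = 2π·f = 2π·120 = 754 rad/s.
Step 2 — Component impedances:
  Z1: Z = jωL = j·754·0.000881 = 0 + j0.6643 Ω
  Z2: Z = R = 1530 Ω
  Z3: Z = 1/(jωC) = -j/(ω·C) = 0 - j78.48 Ω
Step 3 — With the output port shorted to ground, the output series arm Z2 runs from the junction to ground; the shunt arm Z3 also runs from the junction to ground. They appear in parallel: Z3 || Z2 = 4.015 - j78.27 Ω.
Step 4 — Series with input arm Z1: Z_in = Z1 + (Z3 || Z2) = 4.015 - j77.61 Ω = 77.71∠-87.0° Ω.
Step 5 — Power factor: PF = cos(φ) = Re(Z)/|Z| = 4.0149/77.712 = 0.05166.
Step 6 — Type: Im(Z) = -77.61 ⇒ leading (phase φ = -87.0°).

PF = 0.05166 (leading, φ = -87.0°)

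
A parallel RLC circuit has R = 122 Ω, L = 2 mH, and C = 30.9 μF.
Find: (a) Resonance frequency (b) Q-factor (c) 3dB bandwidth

Step 1 — Resonance: ω₀ = 1/√(LC) = 1/√(0.002·3.09e-05) = 4023 rad/s.
Step 2 — f₀ = ω₀/(2π) = 640.2 Hz.
Step 3 — Parallel Q: Q = R/(ω₀L) = 122/(4023·0.002) = 15.16.
Step 4 — Bandwidth: Δω = ω₀/Q = 265.3 rad/s; BW = Δω/(2π) = 42.22 Hz.

(a) f₀ = 640.2 Hz  (b) Q = 15.16  (c) BW = 42.22 Hz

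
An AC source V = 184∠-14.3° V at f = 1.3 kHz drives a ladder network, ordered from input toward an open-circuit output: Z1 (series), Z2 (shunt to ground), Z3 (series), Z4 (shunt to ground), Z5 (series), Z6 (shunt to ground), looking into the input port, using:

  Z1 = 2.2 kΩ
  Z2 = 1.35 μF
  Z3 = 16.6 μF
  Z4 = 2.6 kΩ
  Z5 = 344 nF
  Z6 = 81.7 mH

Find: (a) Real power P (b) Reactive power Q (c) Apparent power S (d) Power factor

Step 1 — Angular frequency: ω = 2π·f = 2π·1300 = 8168 rad/s.
Step 2 — Component impedances:
  Z1: Z = R = 2200 Ω
  Z2: Z = 1/(jωC) = -j/(ω·C) = 0 - j90.69 Ω
  Z3: Z = 1/(jωC) = -j/(ω·C) = 0 - j7.375 Ω
  Z4: Z = R = 2600 Ω
  Z5: Z = 1/(jωC) = -j/(ω·C) = 0 - j355.9 Ω
  Z6: Z = jωL = j·8168·0.0817 = 0 + j667.3 Ω
Step 3 — Ladder network (open output): work backward from the far end, alternating series and parallel combinations. Z_in = 2207 - j128.9 Ω = 2210∠-3.3° Ω.
Step 4 — Source phasor: V = 184∠-14.3° V = 178.3 - j45.45 V.
Step 5 — Current: I = V / Z = 0.08172 - j0.01582 A = 0.08324∠-11.0° A.
Step 6 — Complex power: S = V·I* = 15.29 - j0.8928 VA.
Step 7 — Real power: P = Re(S) = 15.29 W.
Step 8 — Reactive power: Q = Im(S) = -0.8928 VAR.
Step 9 — Apparent power: |S| = 15.32 VA.
Step 10 — Power factor: PF = P/|S| = 0.9983 (leading).

(a) P = 15.29 W  (b) Q = -0.8928 VAR  (c) S = 15.32 VA  (d) PF = 0.9983 (leading)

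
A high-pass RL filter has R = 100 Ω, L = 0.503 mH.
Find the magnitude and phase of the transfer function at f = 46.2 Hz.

Step 1 — Angular frequency: ω = 2π·46.2 = 290.3 rad/s.
Step 2 — Transfer function: H(jω) = jωL/(R + jωL).
Step 3 — Numerator jωL = j·0.146; denominator R + jωL = 100 + j0.146.
Step 4 — H = 2.132e-06 + j0.00146.
Step 5 — Magnitude: |H| = 0.00146 (-56.7 dB); phase: φ = 89.9°.

|H| = 0.00146 (-56.7 dB), φ = 89.9°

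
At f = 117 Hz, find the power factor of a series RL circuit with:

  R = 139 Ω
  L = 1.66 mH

Step 1 — Angular frequency: ω = 2π·f = 2π·117 = 735.1 rad/s.
Step 2 — Component impedances:
  R: Z = R = 139 Ω
  L: Z = jωL = j·735.1·0.00166 = 0 + j1.22 Ω
Step 3 — Series combination: Z_total = R + L = 139 + j1.22 Ω = 139∠0.5° Ω.
Step 4 — Power factor: PF = cos(φ) = Re(Z)/|Z| = 139/139 = 1.
Step 5 — Type: Im(Z) = 1.22 ⇒ lagging (phase φ = 0.5°).

PF = 1 (lagging, φ = 0.5°)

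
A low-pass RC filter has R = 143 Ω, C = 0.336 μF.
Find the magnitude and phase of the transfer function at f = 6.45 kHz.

Step 1 — Angular frequency: ω = 2π·6450 = 4.053e+04 rad/s.
Step 2 — Transfer function: H(jω) = 1/(1 + jωRC).
Step 3 — Denominator: 1 + jωRC = 1 + j·4.053e+04·143·3.36e-07 = 1 + j1.947.
Step 4 — H = 0.2087 - j0.4064.
Step 5 — Magnitude: |H| = 0.4568 (-6.8 dB); phase: φ = -62.8°.

|H| = 0.4568 (-6.8 dB), φ = -62.8°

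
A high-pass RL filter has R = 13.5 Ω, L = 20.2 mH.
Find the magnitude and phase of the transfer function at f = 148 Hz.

Step 1 — Angular frequency: ω = 2π·148 = 929.9 rad/s.
Step 2 — Transfer function: H(jω) = jωL/(R + jωL).
Step 3 — Numerator jωL = j·18.78; denominator R + jωL = 13.5 + j18.78.
Step 4 — H = 0.6594 + j0.4739.
Step 5 — Magnitude: |H| = 0.812 (-1.8 dB); phase: φ = 35.7°.

|H| = 0.812 (-1.8 dB), φ = 35.7°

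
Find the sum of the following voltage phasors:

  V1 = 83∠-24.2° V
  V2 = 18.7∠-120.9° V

Step 1 — Convert each phasor to rectangular form:
  V1 = 83·(cos(-24.2°) + j·sin(-24.2°)) = 75.71 - j34.02 V
  V2 = 18.7·(cos(-120.9°) + j·sin(-120.9°)) = -9.603 - j16.05 V
Step 2 — Sum components: V_total = 66.1 - j50.07 V.
Step 3 — Convert to polar: |V_total| = 82.92 V, ∠V_total = -37.1°.

V_total = 82.92∠-37.1° V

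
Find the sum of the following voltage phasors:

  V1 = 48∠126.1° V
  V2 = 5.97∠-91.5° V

Step 1 — Convert each phasor to rectangular form:
  V1 = 48·(cos(126.1°) + j·sin(126.1°)) = -28.28 + j38.78 V
  V2 = 5.97·(cos(-91.5°) + j·sin(-91.5°)) = -0.1563 - j5.968 V
Step 2 — Sum components: V_total = -28.44 + j32.82 V.
Step 3 — Convert to polar: |V_total| = 43.42 V, ∠V_total = 130.9°.

V_total = 43.42∠130.9° V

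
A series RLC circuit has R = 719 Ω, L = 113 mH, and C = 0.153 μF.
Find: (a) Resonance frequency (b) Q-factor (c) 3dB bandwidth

Step 1 — Resonance condition Im(Z)=0 gives ω₀ = 1/√(LC).
Step 2 — ω₀ = 1/√(0.113·1.53e-07) = 7605 rad/s.
Step 3 — f₀ = ω₀/(2π) = 1210 Hz.
Step 4 — Series Q: Q = ω₀L/R = 7605·0.113/719 = 1.195.
Step 5 — 3dB bandwidth: Δω = ω₀/Q = 6363 rad/s; BW = Δω/(2π) = 1013 Hz.

(a) f₀ = 1210 Hz  (b) Q = 1.195  (c) BW = 1013 Hz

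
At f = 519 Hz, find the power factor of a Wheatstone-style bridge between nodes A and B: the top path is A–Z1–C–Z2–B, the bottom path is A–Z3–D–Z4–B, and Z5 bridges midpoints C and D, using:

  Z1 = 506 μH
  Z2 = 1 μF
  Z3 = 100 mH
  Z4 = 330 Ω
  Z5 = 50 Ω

Step 1 — Angular frequency: ω = 2π·f = 2π·519 = 3261 rad/s.
Step 2 — Component impedances:
  Z1: Z = jωL = j·3261·0.000506 = 0 + j1.65 Ω
  Z2: Z = 1/(jωC) = -j/(ω·C) = 0 - j306.7 Ω
  Z3: Z = jωL = j·3261·0.1 = 0 + j326.1 Ω
  Z4: Z = R = 330 Ω
  Z5: Z = R = 50 Ω
Step 3 — Bridge requires nodal analysis (the Z5 bridge couples midpoints C and D, so the two paths cannot be reduced to a simple series/parallel combination). Setting node B to ground and injecting 1 A at node A, the 3-node admittance system at A, C, D solves to V_A = Z_AB = 152.6 - j184.1 Ω = 239.1∠-50.3° Ω.
Step 4 — Power factor: PF = cos(φ) = Re(Z)/|Z| = 152.64/239.13 = 0.6383.
Step 5 — Type: Im(Z) = -184.1 ⇒ leading (phase φ = -50.3°).

PF = 0.6383 (leading, φ = -50.3°)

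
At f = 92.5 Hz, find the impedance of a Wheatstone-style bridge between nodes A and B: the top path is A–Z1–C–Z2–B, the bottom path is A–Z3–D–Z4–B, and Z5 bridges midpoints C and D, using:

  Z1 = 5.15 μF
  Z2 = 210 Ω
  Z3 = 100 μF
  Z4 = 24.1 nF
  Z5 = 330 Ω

Step 1 — Angular frequency: ω = 2π·f = 2π·92.5 = 581.2 rad/s.
Step 2 — Component impedances:
  Z1: Z = 1/(jωC) = -j/(ω·C) = 0 - j334.1 Ω
  Z2: Z = R = 210 Ω
  Z3: Z = 1/(jωC) = -j/(ω·C) = 0 - j17.21 Ω
  Z4: Z = 1/(jωC) = -j/(ω·C) = 0 - j7.139e+04 Ω
  Z5: Z = R = 330 Ω
Step 3 — Bridge requires nodal analysis (the Z5 bridge couples midpoints C and D, so the two paths cannot be reduced to a simple series/parallel combination). Setting node B to ground and injecting 1 A at node A, the 3-node admittance system at A, C, D solves to V_A = Z_AB = 366.9 - j166.9 Ω = 403.1∠-24.5° Ω.

Z = 366.9 - j166.9 Ω = 403.1∠-24.5° Ω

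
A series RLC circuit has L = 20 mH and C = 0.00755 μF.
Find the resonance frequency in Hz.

Step 1 — Resonance condition Im(Z)=0 gives ω₀ = 1/√(LC).
Step 2 — ω₀ = 1/√(0.02·7.55e-09) = 8.138e+04 rad/s.
Step 3 — f₀ = ω₀/(2π) = 1.295e+04 Hz.

f₀ = 1.295e+04 Hz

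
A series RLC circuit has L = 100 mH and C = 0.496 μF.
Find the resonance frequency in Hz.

Step 1 — Resonance condition Im(Z)=0 gives ω₀ = 1/√(LC).
Step 2 — ω₀ = 1/√(0.1·4.96e-07) = 4490 rad/s.
Step 3 — f₀ = ω₀/(2π) = 714.6 Hz.

f₀ = 714.6 Hz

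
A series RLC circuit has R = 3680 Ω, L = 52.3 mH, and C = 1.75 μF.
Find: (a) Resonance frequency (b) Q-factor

Step 1 — Resonance condition Im(Z)=0 gives ω₀ = 1/√(LC).
Step 2 — ω₀ = 1/√(0.0523·1.75e-06) = 3305 rad/s.
Step 3 — f₀ = ω₀/(2π) = 526.1 Hz.
Step 4 — Series Q: Q = ω₀L/R = 3305·0.0523/3680 = 0.04698.

(a) f₀ = 526.1 Hz  (b) Q = 0.04698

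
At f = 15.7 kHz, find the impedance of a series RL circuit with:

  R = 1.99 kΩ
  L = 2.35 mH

Step 1 — Angular frequency: ω = 2π·f = 2π·1.57e+04 = 9.865e+04 rad/s.
Step 2 — Component impedances:
  R: Z = R = 1990 Ω
  L: Z = jωL = j·9.865e+04·0.00235 = 0 + j231.8 Ω
Step 3 — Series combination: Z_total = R + L = 1990 + j231.8 Ω = 2003∠6.6° Ω.

Z = 1990 + j231.8 Ω = 2003∠6.6° Ω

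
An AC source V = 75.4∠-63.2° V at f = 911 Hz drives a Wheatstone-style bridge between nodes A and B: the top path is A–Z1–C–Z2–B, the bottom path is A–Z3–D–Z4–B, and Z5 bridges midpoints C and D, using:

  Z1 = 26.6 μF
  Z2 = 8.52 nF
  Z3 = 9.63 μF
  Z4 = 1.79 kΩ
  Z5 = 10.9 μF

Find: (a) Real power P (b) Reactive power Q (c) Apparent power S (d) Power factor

Step 1 — Angular frequency: ω = 2π·f = 2π·911 = 5724 rad/s.
Step 2 — Component impedances:
  Z1: Z = 1/(jωC) = -j/(ω·C) = 0 - j6.568 Ω
  Z2: Z = 1/(jωC) = -j/(ω·C) = 0 - j2.051e+04 Ω
  Z3: Z = 1/(jωC) = -j/(ω·C) = 0 - j18.14 Ω
  Z4: Z = R = 1790 Ω
  Z5: Z = 1/(jωC) = -j/(ω·C) = 0 - j16.03 Ω
Step 3 — Bridge requires nodal analysis (the Z5 bridge couples midpoints C and D, so the two paths cannot be reduced to a simple series/parallel combination). Setting node B to ground and injecting 1 A at node A, the 3-node admittance system at A, C, D solves to V_A = Z_AB = 1775 - j165 Ω = 1783∠-5.3° Ω.
Step 4 — Source phasor: V = 75.4∠-63.2° V = 34 - j67.3 V.
Step 5 — Current: I = V / Z = 0.02248 - j0.03582 A = 0.04229∠-57.9° A.
Step 6 — Complex power: S = V·I* = 3.175 - j0.295 VA.
Step 7 — Real power: P = Re(S) = 3.175 W.
Step 8 — Reactive power: Q = Im(S) = -0.295 VAR.
Step 9 — Apparent power: |S| = 3.189 VA.
Step 10 — Power factor: PF = P/|S| = 0.9957 (leading).

(a) P = 3.175 W  (b) Q = -0.295 VAR  (c) S = 3.189 VA  (d) PF = 0.9957 (leading)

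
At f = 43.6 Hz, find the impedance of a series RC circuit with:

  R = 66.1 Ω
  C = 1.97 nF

Step 1 — Angular frequency: ω = 2π·f = 2π·43.6 = 273.9 rad/s.
Step 2 — Component impedances:
  R: Z = R = 66.1 Ω
  C: Z = 1/(jωC) = -j/(ω·C) = 0 - j1.853e+06 Ω
Step 3 — Series combination: Z_total = R + C = 66.1 - j1.853e+06 Ω = 1.853e+06∠-90.0° Ω.

Z = 66.1 - j1.853e+06 Ω = 1.853e+06∠-90.0° Ω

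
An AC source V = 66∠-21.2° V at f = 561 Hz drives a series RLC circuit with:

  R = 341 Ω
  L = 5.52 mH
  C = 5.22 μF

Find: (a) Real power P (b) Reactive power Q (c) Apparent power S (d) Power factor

Step 1 — Angular frequency: ω = 2π·f = 2π·561 = 3525 rad/s.
Step 2 — Component impedances:
  R: Z = R = 341 Ω
  L: Z = jωL = j·3525·0.00552 = 0 + j19.46 Ω
  C: Z = 1/(jωC) = -j/(ω·C) = 0 - j54.35 Ω
Step 3 — Series combination: Z_total = R + L + C = 341 - j34.89 Ω = 342.8∠-5.8° Ω.
Step 4 — Source phasor: V = 66∠-21.2° V = 61.53 - j23.87 V.
Step 5 — Current: I = V / Z = 0.1857 - j0.05099 A = 0.1925∠-15.4° A.
Step 6 — Complex power: S = V·I* = 12.64 - j1.294 VA.
Step 7 — Real power: P = Re(S) = 12.64 W.
Step 8 — Reactive power: Q = Im(S) = -1.294 VAR.
Step 9 — Apparent power: |S| = 12.71 VA.
Step 10 — Power factor: PF = P/|S| = 0.9948 (leading).

(a) P = 12.64 W  (b) Q = -1.294 VAR  (c) S = 12.71 VA  (d) PF = 0.9948 (leading)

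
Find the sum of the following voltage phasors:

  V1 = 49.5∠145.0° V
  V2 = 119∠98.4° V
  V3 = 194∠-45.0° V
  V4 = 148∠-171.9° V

Step 1 — Convert each phasor to rectangular form:
  V1 = 49.5·(cos(145.0°) + j·sin(145.0°)) = -40.55 + j28.39 V
  V2 = 119·(cos(98.4°) + j·sin(98.4°)) = -17.38 + j117.7 V
  V3 = 194·(cos(-45.0°) + j·sin(-45.0°)) = 137.2 - j137.2 V
  V4 = 148·(cos(-171.9°) + j·sin(-171.9°)) = -146.5 - j20.85 V
Step 2 — Sum components: V_total = -67.28 - j11.92 V.
Step 3 — Convert to polar: |V_total| = 68.32 V, ∠V_total = -170.0°.

V_total = 68.32∠-170.0° V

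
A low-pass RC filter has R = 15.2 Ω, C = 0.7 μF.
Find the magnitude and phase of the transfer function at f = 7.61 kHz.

Step 1 — Angular frequency: ω = 2π·7610 = 4.782e+04 rad/s.
Step 2 — Transfer function: H(jω) = 1/(1 + jωRC).
Step 3 — Denominator: 1 + jωRC = 1 + j·4.782e+04·15.2·7e-07 = 1 + j0.5088.
Step 4 — H = 0.7944 - j0.4041.
Step 5 — Magnitude: |H| = 0.8913 (-1.0 dB); phase: φ = -27.0°.

|H| = 0.8913 (-1.0 dB), φ = -27.0°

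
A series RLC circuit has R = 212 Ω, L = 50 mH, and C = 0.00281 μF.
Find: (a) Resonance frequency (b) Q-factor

Step 1 — Resonance condition Im(Z)=0 gives ω₀ = 1/√(LC).
Step 2 — ω₀ = 1/√(0.05·2.81e-09) = 8.436e+04 rad/s.
Step 3 — f₀ = ω₀/(2π) = 1.343e+04 Hz.
Step 4 — Series Q: Q = ω₀L/R = 8.436e+04·0.05/212 = 19.9.

(a) f₀ = 1.343e+04 Hz  (b) Q = 19.9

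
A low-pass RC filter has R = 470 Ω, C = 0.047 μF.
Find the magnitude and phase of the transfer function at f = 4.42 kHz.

Step 1 — Angular frequency: ω = 2π·4420 = 2.777e+04 rad/s.
Step 2 — Transfer function: H(jω) = 1/(1 + jωRC).
Step 3 — Denominator: 1 + jωRC = 1 + j·2.777e+04·470·4.7e-08 = 1 + j0.6135.
Step 4 — H = 0.7266 - j0.4457.
Step 5 — Magnitude: |H| = 0.8524 (-1.4 dB); phase: φ = -31.5°.

|H| = 0.8524 (-1.4 dB), φ = -31.5°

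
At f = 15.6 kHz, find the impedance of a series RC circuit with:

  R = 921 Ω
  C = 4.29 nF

Step 1 — Angular frequency: ω = 2π·f = 2π·1.56e+04 = 9.802e+04 rad/s.
Step 2 — Component impedances:
  R: Z = R = 921 Ω
  C: Z = 1/(jωC) = -j/(ω·C) = 0 - j2378 Ω
Step 3 — Series combination: Z_total = R + C = 921 - j2378 Ω = 2550∠-68.8° Ω.

Z = 921 - j2378 Ω = 2550∠-68.8° Ω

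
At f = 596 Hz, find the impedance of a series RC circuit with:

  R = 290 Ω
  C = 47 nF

Step 1 — Angular frequency: ω = 2π·f = 2π·596 = 3745 rad/s.
Step 2 — Component impedances:
  R: Z = R = 290 Ω
  C: Z = 1/(jωC) = -j/(ω·C) = 0 - j5682 Ω
Step 3 — Series combination: Z_total = R + C = 290 - j5682 Ω = 5689∠-87.1° Ω.

Z = 290 - j5682 Ω = 5689∠-87.1° Ω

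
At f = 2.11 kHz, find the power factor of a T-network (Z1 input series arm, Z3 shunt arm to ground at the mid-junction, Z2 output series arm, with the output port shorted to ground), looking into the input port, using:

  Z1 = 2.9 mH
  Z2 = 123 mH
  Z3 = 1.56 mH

Step 1 — Angular frequency: ω = 2π·f = 2π·2110 = 1.326e+04 rad/s.
Step 2 — Component impedances:
  Z1: Z = jωL = j·1.326e+04·0.0029 = 0 + j38.45 Ω
  Z2: Z = jωL = j·1.326e+04·0.123 = 0 + j1631 Ω
  Z3: Z = jωL = j·1.326e+04·0.00156 = 0 + j20.68 Ω
Step 3 — With the output port shorted to ground, the output series arm Z2 runs from the junction to ground; the shunt arm Z3 also runs from the junction to ground. They appear in parallel: Z3 || Z2 = 0 + j20.42 Ω.
Step 4 — Series with input arm Z1: Z_in = Z1 + (Z3 || Z2) = 0 + j58.87 Ω = 58.87∠90.0° Ω.
Step 5 — Power factor: PF = cos(φ) = Re(Z)/|Z| = 0/58.87 = 0.
Step 6 — Type: Im(Z) = 58.87 ⇒ lagging (phase φ = 90.0°).

PF = 0 (lagging, φ = 90.0°)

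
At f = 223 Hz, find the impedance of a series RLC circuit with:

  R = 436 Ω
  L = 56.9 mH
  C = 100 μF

Step 1 — Angular frequency: ω = 2π·f = 2π·223 = 1401 rad/s.
Step 2 — Component impedances:
  R: Z = R = 436 Ω
  L: Z = jωL = j·1401·0.0569 = 0 + j79.73 Ω
  C: Z = 1/(jωC) = -j/(ω·C) = 0 - j7.137 Ω
Step 3 — Series combination: Z_total = R + L + C = 436 + j72.59 Ω = 442∠9.5° Ω.

Z = 436 + j72.59 Ω = 442∠9.5° Ω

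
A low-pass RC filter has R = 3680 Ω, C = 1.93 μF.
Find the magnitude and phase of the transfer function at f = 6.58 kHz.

Step 1 — Angular frequency: ω = 2π·6580 = 4.134e+04 rad/s.
Step 2 — Transfer function: H(jω) = 1/(1 + jωRC).
Step 3 — Denominator: 1 + jωRC = 1 + j·4.134e+04·3680·1.93e-06 = 1 + j293.6.
Step 4 — H = 1.16e-05 - j0.003406.
Step 5 — Magnitude: |H| = 0.003406 (-49.4 dB); phase: φ = -89.8°.

|H| = 0.003406 (-49.4 dB), φ = -89.8°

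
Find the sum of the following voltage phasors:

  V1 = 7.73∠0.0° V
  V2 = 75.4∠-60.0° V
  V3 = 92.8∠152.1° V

Step 1 — Convert each phasor to rectangular form:
  V1 = 7.73·(cos(0.0°) + j·sin(0.0°)) = 7.73 V
  V2 = 75.4·(cos(-60.0°) + j·sin(-60.0°)) = 37.7 - j65.3 V
  V3 = 92.8·(cos(152.1°) + j·sin(152.1°)) = -82.01 + j43.42 V
Step 2 — Sum components: V_total = -36.58 - j21.87 V.
Step 3 — Convert to polar: |V_total| = 42.62 V, ∠V_total = -149.1°.

V_total = 42.62∠-149.1° V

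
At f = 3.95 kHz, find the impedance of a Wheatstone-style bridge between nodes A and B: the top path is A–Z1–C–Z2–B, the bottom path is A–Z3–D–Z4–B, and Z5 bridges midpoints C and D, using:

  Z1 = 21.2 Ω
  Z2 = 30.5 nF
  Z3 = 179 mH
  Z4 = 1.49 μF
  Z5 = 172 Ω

Step 1 — Angular frequency: ω = 2π·f = 2π·3950 = 2.482e+04 rad/s.
Step 2 — Component impedances:
  Z1: Z = R = 21.2 Ω
  Z2: Z = 1/(jωC) = -j/(ω·C) = 0 - j1321 Ω
  Z3: Z = jωL = j·2.482e+04·0.179 = 0 + j4443 Ω
  Z4: Z = 1/(jωC) = -j/(ω·C) = 0 - j27.04 Ω
  Z5: Z = R = 172 Ω
Step 3 — Bridge requires nodal analysis (the Z5 bridge couples midpoints C and D, so the two paths cannot be reduced to a simple series/parallel combination). Setting node B to ground and injecting 1 A at node A, the 3-node admittance system at A, C, D solves to V_A = Z_AB = 185.2 - j39.36 Ω = 189.3∠-12.0° Ω.

Z = 185.2 - j39.36 Ω = 189.3∠-12.0° Ω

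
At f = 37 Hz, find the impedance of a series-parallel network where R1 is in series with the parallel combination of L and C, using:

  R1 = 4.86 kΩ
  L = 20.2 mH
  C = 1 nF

Step 1 — Angular frequency: ω = 2π·f = 2π·37 = 232.5 rad/s.
Step 2 — Component impedances:
  R1: Z = R = 4860 Ω
  L: Z = jωL = j·232.5·0.0202 = 0 + j4.696 Ω
  C: Z = 1/(jωC) = -j/(ω·C) = 0 - j4.301e+06 Ω
Step 3 — Parallel branch: L || C = 1/(1/L + 1/C) = 0 + j4.696 Ω.
Step 4 — Series with R1: Z_total = R1 + (L || C) = 4860 + j4.696 Ω = 4860∠0.1° Ω.

Z = 4860 + j4.696 Ω = 4860∠0.1° Ω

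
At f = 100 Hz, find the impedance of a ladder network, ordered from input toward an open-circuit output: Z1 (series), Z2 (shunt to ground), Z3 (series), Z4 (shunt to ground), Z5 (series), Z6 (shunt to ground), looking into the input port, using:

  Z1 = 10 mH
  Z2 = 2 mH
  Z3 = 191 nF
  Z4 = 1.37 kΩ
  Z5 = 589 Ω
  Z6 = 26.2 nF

Step 1 — Angular frequency: ω = 2π·f = 2π·100 = 628.3 rad/s.
Step 2 — Component impedances:
  Z1: Z = jωL = j·628.3·0.01 = 0 + j6.283 Ω
  Z2: Z = jωL = j·628.3·0.002 = 0 + j1.257 Ω
  Z3: Z = 1/(jωC) = -j/(ω·C) = 0 - j8333 Ω
  Z4: Z = R = 1370 Ω
  Z5: Z = R = 589 Ω
  Z6: Z = 1/(jωC) = -j/(ω·C) = 0 - j6.075e+04 Ω
Step 3 — Ladder network (open output): work backward from the far end, alternating series and parallel combinations. Z_in = 3.011e-05 + j7.54 Ω = 7.54∠90.0° Ω.

Z = 3.011e-05 + j7.54 Ω = 7.54∠90.0° Ω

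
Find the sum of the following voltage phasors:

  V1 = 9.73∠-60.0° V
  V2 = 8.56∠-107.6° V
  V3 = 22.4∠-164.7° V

Step 1 — Convert each phasor to rectangular form:
  V1 = 9.73·(cos(-60.0°) + j·sin(-60.0°)) = 4.865 - j8.426 V
  V2 = 8.56·(cos(-107.6°) + j·sin(-107.6°)) = -2.588 - j8.159 V
  V3 = 22.4·(cos(-164.7°) + j·sin(-164.7°)) = -21.61 - j5.911 V
Step 2 — Sum components: V_total = -19.33 - j22.5 V.
Step 3 — Convert to polar: |V_total| = 29.66 V, ∠V_total = -130.7°.

V_total = 29.66∠-130.7° V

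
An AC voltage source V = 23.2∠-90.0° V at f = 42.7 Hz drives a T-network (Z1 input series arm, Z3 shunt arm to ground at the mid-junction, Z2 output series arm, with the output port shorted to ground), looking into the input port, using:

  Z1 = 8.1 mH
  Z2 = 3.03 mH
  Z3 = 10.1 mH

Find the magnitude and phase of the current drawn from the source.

Step 1 — Angular frequency: ω = 2π·f = 2π·42.7 = 268.3 rad/s.
Step 2 — Component impedances:
  Z1: Z = jωL = j·268.3·0.0081 = 0 + j2.173 Ω
  Z2: Z = jωL = j·268.3·0.00303 = 0 + j0.8129 Ω
  Z3: Z = jωL = j·268.3·0.0101 = 0 + j2.71 Ω
Step 3 — With the output port shorted to ground, the output series arm Z2 runs from the junction to ground; the shunt arm Z3 also runs from the junction to ground. They appear in parallel: Z3 || Z2 = 0 + j0.6253 Ω.
Step 4 — Series with input arm Z1: Z_in = Z1 + (Z3 || Z2) = 0 + j2.798 Ω = 2.798∠90.0° Ω.
Step 5 — Source phasor: V = 23.2∠-90.0° V = 0 - j23.2 V.
Step 6 — Ohm's law: I = V / Z_total = (0 - j23.2) / (0 + j2.798) = -8.29 A.
Step 7 — Convert to polar: |I| = 8.29 A, ∠I = -180.0°.

I = 8.29∠-180.0° A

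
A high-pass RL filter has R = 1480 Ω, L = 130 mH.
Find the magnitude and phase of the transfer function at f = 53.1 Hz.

Step 1 — Angular frequency: ω = 2π·53.1 = 333.6 rad/s.
Step 2 — Transfer function: H(jω) = jωL/(R + jωL).
Step 3 — Numerator jωL = j·43.37; denominator R + jωL = 1480 + j43.37.
Step 4 — H = 0.0008581 + j0.02928.
Step 5 — Magnitude: |H| = 0.02929 (-30.7 dB); phase: φ = 88.3°.

|H| = 0.02929 (-30.7 dB), φ = 88.3°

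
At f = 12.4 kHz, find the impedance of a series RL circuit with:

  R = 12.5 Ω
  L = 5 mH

Step 1 — Angular frequency: ω = 2π·f = 2π·1.24e+04 = 7.791e+04 rad/s.
Step 2 — Component impedances:
  R: Z = R = 12.5 Ω
  L: Z = jωL = j·7.791e+04·0.005 = 0 + j389.6 Ω
Step 3 — Series combination: Z_total = R + L = 12.5 + j389.6 Ω = 389.8∠88.2° Ω.

Z = 12.5 + j389.6 Ω = 389.8∠88.2° Ω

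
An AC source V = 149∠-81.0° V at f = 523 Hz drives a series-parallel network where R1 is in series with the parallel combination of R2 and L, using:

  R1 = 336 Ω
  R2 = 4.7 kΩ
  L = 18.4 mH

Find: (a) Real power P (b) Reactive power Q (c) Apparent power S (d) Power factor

Step 1 — Angular frequency: ω = 2π·f = 2π·523 = 3286 rad/s.
Step 2 — Component impedances:
  R1: Z = R = 336 Ω
  R2: Z = R = 4700 Ω
  L: Z = jωL = j·3286·0.0184 = 0 + j60.46 Ω
Step 3 — Parallel branch: R2 || L = 1/(1/R2 + 1/L) = 0.7777 + j60.45 Ω.
Step 4 — Series with R1: Z_total = R1 + (R2 || L) = 336.8 + j60.45 Ω = 342.2∠10.2° Ω.
Step 5 — Source phasor: V = 149∠-81.0° V = 23.31 - j147.2 V.
Step 6 — Current: I = V / Z = -0.008943 - j0.4354 A = 0.4355∠-91.2° A.
Step 7 — Complex power: S = V·I* = 63.86 + j11.46 VA.
Step 8 — Real power: P = Re(S) = 63.86 W.
Step 9 — Reactive power: Q = Im(S) = 11.46 VAR.
Step 10 — Apparent power: |S| = 64.88 VA.
Step 11 — Power factor: PF = P/|S| = 0.9843 (lagging).

(a) P = 63.86 W  (b) Q = 11.46 VAR  (c) S = 64.88 VA  (d) PF = 0.9843 (lagging)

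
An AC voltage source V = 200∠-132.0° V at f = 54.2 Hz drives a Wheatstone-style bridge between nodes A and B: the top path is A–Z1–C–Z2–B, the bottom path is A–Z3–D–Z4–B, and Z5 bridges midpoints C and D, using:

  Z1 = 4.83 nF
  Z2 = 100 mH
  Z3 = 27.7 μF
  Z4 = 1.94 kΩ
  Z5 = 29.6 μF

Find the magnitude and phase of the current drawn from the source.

Step 1 — Angular frequency: ω = 2π·f = 2π·54.2 = 340.5 rad/s.
Step 2 — Component impedances:
  Z1: Z = 1/(jωC) = -j/(ω·C) = 0 - j6.08e+05 Ω
  Z2: Z = jωL = j·340.5·0.1 = 0 + j34.05 Ω
  Z3: Z = 1/(jωC) = -j/(ω·C) = 0 - j106 Ω
  Z4: Z = R = 1940 Ω
  Z5: Z = 1/(jωC) = -j/(ω·C) = 0 - j99.2 Ω
Step 3 — Bridge requires nodal analysis (the Z5 bridge couples midpoints C and D, so the two paths cannot be reduced to a simple series/parallel combination). Setting node B to ground and injecting 1 A at node A, the 3-node admittance system at A, C, D solves to V_A = Z_AB = 2.183 - j171 Ω = 171∠-89.3° Ω.
Step 4 — Source phasor: V = 200∠-132.0° V = -133.8 - j148.6 V.
Step 5 — Ohm's law: I = V / Z_total = (-133.8 - j148.6) / (2.183 - j171) = 0.859 - j0.7935 A.
Step 6 — Convert to polar: |I| = 1.169 A, ∠I = -42.7°.

I = 1.169∠-42.7° A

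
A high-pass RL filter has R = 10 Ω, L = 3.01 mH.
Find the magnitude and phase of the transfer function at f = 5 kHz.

Step 1 — Angular frequency: ω = 2π·5000 = 3.142e+04 rad/s.
Step 2 — Transfer function: H(jω) = jωL/(R + jωL).
Step 3 — Numerator jωL = j·94.56; denominator R + jωL = 10 + j94.56.
Step 4 — H = 0.9889 + j0.1046.
Step 5 — Magnitude: |H| = 0.9945 (-0.0 dB); phase: φ = 6.0°.

|H| = 0.9945 (-0.0 dB), φ = 6.0°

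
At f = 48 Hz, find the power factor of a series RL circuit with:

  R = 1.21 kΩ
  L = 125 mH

Step 1 — Angular frequency: ω = 2π·f = 2π·48 = 301.6 rad/s.
Step 2 — Component impedances:
  R: Z = R = 1210 Ω
  L: Z = jωL = j·301.6·0.125 = 0 + j37.7 Ω
Step 3 — Series combination: Z_total = R + L = 1210 + j37.7 Ω = 1211∠1.8° Ω.
Step 4 — Power factor: PF = cos(φ) = Re(Z)/|Z| = 1210/1210.6 = 0.9995.
Step 5 — Type: Im(Z) = 37.7 ⇒ lagging (phase φ = 1.8°).

PF = 0.9995 (lagging, φ = 1.8°)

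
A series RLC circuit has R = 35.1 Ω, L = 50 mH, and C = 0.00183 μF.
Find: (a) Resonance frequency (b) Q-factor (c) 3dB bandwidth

Step 1 — Resonance: ω₀ = 1/√(LC) = 1/√(0.05·1.83e-09) = 1.045e+05 rad/s.
Step 2 — f₀ = ω₀/(2π) = 1.664e+04 Hz.
Step 3 — Series Q: Q = ω₀L/R = 1.045e+05·0.05/35.1 = 148.9.
Step 4 — Bandwidth: Δω = ω₀/Q = 702 rad/s; BW = Δω/(2π) = 111.7 Hz.

(a) f₀ = 1.664e+04 Hz  (b) Q = 148.9  (c) BW = 111.7 Hz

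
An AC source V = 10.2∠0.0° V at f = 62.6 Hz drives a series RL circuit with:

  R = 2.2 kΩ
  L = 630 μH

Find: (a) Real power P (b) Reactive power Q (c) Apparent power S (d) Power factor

Step 1 — Angular frequency: ω = 2π·f = 2π·62.6 = 393.3 rad/s.
Step 2 — Component impedances:
  R: Z = R = 2200 Ω
  L: Z = jωL = j·393.3·0.00063 = 0 + j0.2478 Ω
Step 3 — Series combination: Z_total = R + L = 2200 + j0.2478 Ω = 2200∠0.0° Ω.
Step 4 — Source phasor: V = 10.2∠0.0° V = 10.2 V.
Step 5 — Current: I = V / Z = 0.004636 - j5.222e-07 A = 0.004636∠-0.0° A.
Step 6 — Complex power: S = V·I* = 0.04729 + j5.327e-06 VA.
Step 7 — Real power: P = Re(S) = 0.04729 W.
Step 8 — Reactive power: Q = Im(S) = 5.327e-06 VAR.
Step 9 — Apparent power: |S| = 0.04729 VA.
Step 10 — Power factor: PF = P/|S| = 1 (lagging).

(a) P = 0.04729 W  (b) Q = 5.327e-06 VAR  (c) S = 0.04729 VA  (d) PF = 1 (lagging)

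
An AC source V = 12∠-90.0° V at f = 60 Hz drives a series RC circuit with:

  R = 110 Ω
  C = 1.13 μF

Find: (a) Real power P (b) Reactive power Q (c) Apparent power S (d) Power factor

Step 1 — Angular frequency: ω = 2π·f = 2π·60 = 377 rad/s.
Step 2 — Component impedances:
  R: Z = R = 110 Ω
  C: Z = 1/(jωC) = -j/(ω·C) = 0 - j2347 Ω
Step 3 — Series combination: Z_total = R + C = 110 - j2347 Ω = 2350∠-87.3° Ω.
Step 4 — Source phasor: V = 12∠-90.0° V = 0 - j12 V.
Step 5 — Current: I = V / Z = 0.005101 - j0.000239 A = 0.005106∠-2.7° A.
Step 6 — Complex power: S = V·I* = 0.002868 - j0.06121 VA.
Step 7 — Real power: P = Re(S) = 0.002868 W.
Step 8 — Reactive power: Q = Im(S) = -0.06121 VAR.
Step 9 — Apparent power: |S| = 0.06128 VA.
Step 10 — Power factor: PF = P/|S| = 0.04681 (leading).

(a) P = 0.002868 W  (b) Q = -0.06121 VAR  (c) S = 0.06128 VA  (d) PF = 0.04681 (leading)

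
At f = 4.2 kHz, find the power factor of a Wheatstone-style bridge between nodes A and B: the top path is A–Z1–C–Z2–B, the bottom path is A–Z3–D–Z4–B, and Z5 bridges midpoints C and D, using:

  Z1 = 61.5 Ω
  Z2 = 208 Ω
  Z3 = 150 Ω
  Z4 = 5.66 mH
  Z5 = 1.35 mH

Step 1 — Angular frequency: ω = 2π·f = 2π·4200 = 2.639e+04 rad/s.
Step 2 — Component impedances:
  Z1: Z = R = 61.5 Ω
  Z2: Z = R = 208 Ω
  Z3: Z = R = 150 Ω
  Z4: Z = jωL = j·2.639e+04·0.00566 = 0 + j149.4 Ω
  Z5: Z = jωL = j·2.639e+04·0.00135 = 0 + j35.63 Ω
Step 3 — Bridge requires nodal analysis (the Z5 bridge couples midpoints C and D, so the two paths cannot be reduced to a simple series/parallel combination). Setting node B to ground and injecting 1 A at node A, the 3-node admittance system at A, C, D solves to V_A = Z_AB = 124.5 + j93.01 Ω = 155.4∠36.8° Ω.
Step 4 — Power factor: PF = cos(φ) = Re(Z)/|Z| = 124.46/155.38 = 0.801.
Step 5 — Type: Im(Z) = 93.01 ⇒ lagging (phase φ = 36.8°).

PF = 0.801 (lagging, φ = 36.8°)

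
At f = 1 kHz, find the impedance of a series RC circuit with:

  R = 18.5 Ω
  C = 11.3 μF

Step 1 — Angular frequency: ω = 2π·f = 2π·1000 = 6283 rad/s.
Step 2 — Component impedances:
  R: Z = R = 18.5 Ω
  C: Z = 1/(jωC) = -j/(ω·C) = 0 - j14.08 Ω
Step 3 — Series combination: Z_total = R + C = 18.5 - j14.08 Ω = 23.25∠-37.3° Ω.

Z = 18.5 - j14.08 Ω = 23.25∠-37.3° Ω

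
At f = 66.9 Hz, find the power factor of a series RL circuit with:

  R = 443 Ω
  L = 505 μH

Step 1 — Angular frequency: ω = 2π·f = 2π·66.9 = 420.3 rad/s.
Step 2 — Component impedances:
  R: Z = R = 443 Ω
  L: Z = jωL = j·420.3·0.000505 = 0 + j0.2123 Ω
Step 3 — Series combination: Z_total = R + L = 443 + j0.2123 Ω = 443∠0.0° Ω.
Step 4 — Power factor: PF = cos(φ) = Re(Z)/|Z| = 443/443 = 1.
Step 5 — Type: Im(Z) = 0.2123 ⇒ lagging (phase φ = 0.0°).

PF = 1 (lagging, φ = 0.0°)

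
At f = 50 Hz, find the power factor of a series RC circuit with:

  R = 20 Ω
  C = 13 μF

Step 1 — Angular frequency: ω = 2π·f = 2π·50 = 314.2 rad/s.
Step 2 — Component impedances:
  R: Z = R = 20 Ω
  C: Z = 1/(jωC) = -j/(ω·C) = 0 - j244.9 Ω
Step 3 — Series combination: Z_total = R + C = 20 - j244.9 Ω = 245.7∠-85.3° Ω.
Step 4 — Power factor: PF = cos(φ) = Re(Z)/|Z| = 20/245.67 = 0.08141.
Step 5 — Type: Im(Z) = -244.9 ⇒ leading (phase φ = -85.3°).

PF = 0.08141 (leading, φ = -85.3°)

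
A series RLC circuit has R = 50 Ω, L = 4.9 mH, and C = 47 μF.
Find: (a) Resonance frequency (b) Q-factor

Step 1 — Resonance condition Im(Z)=0 gives ω₀ = 1/√(LC).
Step 2 — ω₀ = 1/√(0.0049·4.7e-05) = 2084 rad/s.
Step 3 — f₀ = ω₀/(2π) = 331.6 Hz.
Step 4 — Series Q: Q = ω₀L/R = 2084·0.0049/50 = 0.2042.

(a) f₀ = 331.6 Hz  (b) Q = 0.2042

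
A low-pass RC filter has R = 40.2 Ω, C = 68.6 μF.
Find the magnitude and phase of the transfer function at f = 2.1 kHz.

Step 1 — Angular frequency: ω = 2π·2100 = 1.319e+04 rad/s.
Step 2 — Transfer function: H(jω) = 1/(1 + jωRC).
Step 3 — Denominator: 1 + jωRC = 1 + j·1.319e+04·40.2·6.86e-05 = 1 + j36.39.
Step 4 — H = 0.0007547 - j0.02746.
Step 5 — Magnitude: |H| = 0.02747 (-31.2 dB); phase: φ = -88.4°.

|H| = 0.02747 (-31.2 dB), φ = -88.4°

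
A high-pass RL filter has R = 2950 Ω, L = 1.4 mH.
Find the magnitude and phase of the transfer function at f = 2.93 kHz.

Step 1 — Angular frequency: ω = 2π·2930 = 1.841e+04 rad/s.
Step 2 — Transfer function: H(jω) = jωL/(R + jωL).
Step 3 — Numerator jωL = j·25.77; denominator R + jωL = 2950 + j25.77.
Step 4 — H = 7.633e-05 + j0.008736.
Step 5 — Magnitude: |H| = 0.008736 (-41.2 dB); phase: φ = 89.5°.

|H| = 0.008736 (-41.2 dB), φ = 89.5°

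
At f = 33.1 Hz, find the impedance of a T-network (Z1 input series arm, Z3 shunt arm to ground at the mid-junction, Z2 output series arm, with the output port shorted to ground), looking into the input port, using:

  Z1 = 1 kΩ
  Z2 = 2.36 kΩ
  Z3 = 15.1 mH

Step 1 — Angular frequency: ω = 2π·f = 2π·33.1 = 208 rad/s.
Step 2 — Component impedances:
  Z1: Z = R = 1000 Ω
  Z2: Z = R = 2360 Ω
  Z3: Z = jωL = j·208·0.0151 = 0 + j3.14 Ω
Step 3 — With the output port shorted to ground, the output series arm Z2 runs from the junction to ground; the shunt arm Z3 also runs from the junction to ground. They appear in parallel: Z3 || Z2 = 0.004179 + j3.14 Ω.
Step 4 — Series with input arm Z1: Z_in = Z1 + (Z3 || Z2) = 1000 + j3.14 Ω = 1000∠0.2° Ω.

Z = 1000 + j3.14 Ω = 1000∠0.2° Ω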